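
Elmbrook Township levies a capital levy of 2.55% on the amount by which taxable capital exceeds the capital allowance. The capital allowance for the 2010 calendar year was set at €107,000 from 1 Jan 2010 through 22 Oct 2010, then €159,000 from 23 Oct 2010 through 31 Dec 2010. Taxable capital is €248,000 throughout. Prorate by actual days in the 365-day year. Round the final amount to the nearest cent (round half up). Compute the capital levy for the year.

€3,341.20

1 Jan – 22 Oct 2010: 295 days, exemption €107,000 → (€248,000 − €107,000) × 2.55% × 295/365 = €2,905.9521
23 Oct – 31 Dec 2010: 70 days, exemption €159,000 → (€248,000 − €159,000) × 2.55% × 70/365 = €435.2466
Total = €3,341.1986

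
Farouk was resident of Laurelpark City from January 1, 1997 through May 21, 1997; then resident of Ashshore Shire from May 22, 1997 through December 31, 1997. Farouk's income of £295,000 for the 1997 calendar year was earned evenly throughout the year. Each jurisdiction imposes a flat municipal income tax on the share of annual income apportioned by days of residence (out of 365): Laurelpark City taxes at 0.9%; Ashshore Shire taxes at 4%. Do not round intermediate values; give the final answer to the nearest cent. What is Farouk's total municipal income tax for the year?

Laurelpark City, January 1 – May 21, 1997: 141 days → £295,000 × 0.9% × 141/365 = £1,025.6301
Ashshore Shire, May 22 – December 31, 1997: 224 days → £295,000 × 4% × 224/365 = £7,241.6438
Total = £8,267.2740

£8,267.27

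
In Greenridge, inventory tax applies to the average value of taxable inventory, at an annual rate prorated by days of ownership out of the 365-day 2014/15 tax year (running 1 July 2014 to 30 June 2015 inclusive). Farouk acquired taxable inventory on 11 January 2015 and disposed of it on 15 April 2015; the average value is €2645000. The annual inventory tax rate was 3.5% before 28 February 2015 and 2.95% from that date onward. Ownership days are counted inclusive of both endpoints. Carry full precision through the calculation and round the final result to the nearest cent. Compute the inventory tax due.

€22221.62

11 January – 27 February 2015: 48 days at 3.5% → €2645000 × 3.5% × 48/365 = €12174.2466
28 February – 15 April 2015: 47 days at 2.95% → €2645000 × 2.95% × 47/365 = €10047.3767
Total = €22221.6233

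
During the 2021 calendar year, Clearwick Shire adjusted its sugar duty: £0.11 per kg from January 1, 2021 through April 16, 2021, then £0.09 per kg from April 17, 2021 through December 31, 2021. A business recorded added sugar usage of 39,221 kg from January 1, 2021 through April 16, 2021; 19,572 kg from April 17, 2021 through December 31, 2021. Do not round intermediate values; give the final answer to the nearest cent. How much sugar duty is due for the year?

£6,075.79

January 1 – April 16, 2021: 39,221 kg at £0.11/kg → £4,314.31
April 17 – December 31, 2021: 19,572 kg at £0.09/kg → £1,761.48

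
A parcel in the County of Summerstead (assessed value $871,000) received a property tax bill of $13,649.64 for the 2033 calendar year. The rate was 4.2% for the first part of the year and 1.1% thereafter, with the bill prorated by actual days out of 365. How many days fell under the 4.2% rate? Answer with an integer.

Let d = days at the first rate; then 365 − d days at the second rate.
$871,000 × [4.2%·d + 1.1%·(365−d)] / 365 = $13,649.64
Solving gives d = 55, so the new rate took effect on 25 Feb 2033.

55 days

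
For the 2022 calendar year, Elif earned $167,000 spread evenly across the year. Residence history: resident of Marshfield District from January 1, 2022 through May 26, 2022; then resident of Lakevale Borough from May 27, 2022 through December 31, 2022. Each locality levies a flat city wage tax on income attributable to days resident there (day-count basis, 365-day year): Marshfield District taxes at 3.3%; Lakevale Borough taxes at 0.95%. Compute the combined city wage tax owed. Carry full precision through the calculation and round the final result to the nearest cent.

Marshfield District, January 1 – May 26, 2022: 146 days → $167,000 × 3.3% × 146/365 = $2,204.4000
Lakevale Borough, May 27 – December 31, 2022: 219 days → $167,000 × 0.95% × 219/365 = $951.9000
Total = $3,156.3000

$3,156.30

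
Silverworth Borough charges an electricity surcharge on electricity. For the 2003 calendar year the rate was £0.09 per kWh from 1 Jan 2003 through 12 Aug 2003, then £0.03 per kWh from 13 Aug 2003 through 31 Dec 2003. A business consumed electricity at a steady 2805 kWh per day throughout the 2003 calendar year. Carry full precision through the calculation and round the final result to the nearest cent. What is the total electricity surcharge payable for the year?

£68,413.95

1 Jan – 12 Aug 2003: 224 days × 2805 kWh/day = 628,320 kWh at £0.09/kWh → £56,548.80
13 Aug – 31 Dec 2003: 141 days × 2805 kWh/day = 395,505 kWh at £0.03/kWh → £11,865.15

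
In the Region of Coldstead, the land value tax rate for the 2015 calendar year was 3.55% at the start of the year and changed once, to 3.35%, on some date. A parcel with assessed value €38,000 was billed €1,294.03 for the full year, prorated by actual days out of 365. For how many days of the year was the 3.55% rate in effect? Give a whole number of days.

101 days

Let d = days at the first rate; then 365 − d days at the second rate.
€38,000 × [3.55%·d + 3.35%·(365−d)] / 365 = €1,294.03
Solving gives d = 101, so the new rate took effect on 12 April 2015.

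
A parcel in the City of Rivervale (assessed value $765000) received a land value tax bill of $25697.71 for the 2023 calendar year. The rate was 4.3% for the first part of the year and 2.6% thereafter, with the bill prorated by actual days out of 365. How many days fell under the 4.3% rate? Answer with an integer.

163 days

Let d = days at the first rate; then 365 − d days at the second rate.
$765000 × [4.3%·d + 2.6%·(365−d)] / 365 = $25697.71
Solving gives d = 163, so the new rate took effect on 13 Jun 2023.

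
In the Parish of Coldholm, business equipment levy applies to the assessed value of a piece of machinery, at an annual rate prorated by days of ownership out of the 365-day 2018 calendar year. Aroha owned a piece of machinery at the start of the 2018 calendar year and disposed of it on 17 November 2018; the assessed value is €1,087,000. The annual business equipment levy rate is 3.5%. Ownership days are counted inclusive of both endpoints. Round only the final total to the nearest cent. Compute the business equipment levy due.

Days held (1 January – 17 November 2018): 321 out of 365
Tax = €1,087,000 × 3.5% × 321/365 = €33,458.7534

€33,458.75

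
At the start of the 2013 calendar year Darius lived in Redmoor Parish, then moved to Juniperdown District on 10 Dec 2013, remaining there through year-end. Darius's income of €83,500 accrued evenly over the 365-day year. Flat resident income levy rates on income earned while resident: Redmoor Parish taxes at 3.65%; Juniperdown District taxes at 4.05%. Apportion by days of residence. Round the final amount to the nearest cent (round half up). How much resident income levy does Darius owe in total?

€3,067.88

Redmoor Parish, 1 Jan – 9 Dec 2013: 343 days → €83,500 × 3.65% × 343/365 = €2,864.0500
Juniperdown District, 10 Dec – 31 Dec 2013: 22 days → €83,500 × 4.05% × 22/365 = €203.8315
Total = €3,067.8815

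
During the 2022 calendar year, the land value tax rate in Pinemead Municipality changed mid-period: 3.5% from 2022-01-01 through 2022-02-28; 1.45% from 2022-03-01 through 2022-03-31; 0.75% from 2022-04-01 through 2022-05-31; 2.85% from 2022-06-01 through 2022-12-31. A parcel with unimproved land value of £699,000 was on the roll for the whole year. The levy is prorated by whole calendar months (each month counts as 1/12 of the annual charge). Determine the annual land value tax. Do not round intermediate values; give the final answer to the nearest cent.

£17,416.75

2022-01-01 to 2022-02-28: 2 months at 3.5% → £699,000 × 3.5% × 2/12 = £4,077.5000
2022-03-01 to 2022-03-31: 1 month at 1.45% → £699,000 × 1.45% × 1/12 = £844.6250
2022-04-01 to 2022-05-31: 2 months at 0.75% → £699,000 × 0.75% × 2/12 = £873.7500
2022-06-01 to 2022-12-31: 7 months at 2.85% → £699,000 × 2.85% × 7/12 = £11,620.8750
Total = £17,416.7500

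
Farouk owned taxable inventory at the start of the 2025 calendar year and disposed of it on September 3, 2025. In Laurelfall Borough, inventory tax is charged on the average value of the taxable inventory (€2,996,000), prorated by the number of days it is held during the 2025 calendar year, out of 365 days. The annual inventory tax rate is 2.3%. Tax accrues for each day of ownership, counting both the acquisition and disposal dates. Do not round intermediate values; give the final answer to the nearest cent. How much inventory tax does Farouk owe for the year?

Days held (January 1 – September 3, 2025): 246 out of 365
Tax = €2,996,000 × 2.3% × 246/365 = €46,442.1041

€46,442.10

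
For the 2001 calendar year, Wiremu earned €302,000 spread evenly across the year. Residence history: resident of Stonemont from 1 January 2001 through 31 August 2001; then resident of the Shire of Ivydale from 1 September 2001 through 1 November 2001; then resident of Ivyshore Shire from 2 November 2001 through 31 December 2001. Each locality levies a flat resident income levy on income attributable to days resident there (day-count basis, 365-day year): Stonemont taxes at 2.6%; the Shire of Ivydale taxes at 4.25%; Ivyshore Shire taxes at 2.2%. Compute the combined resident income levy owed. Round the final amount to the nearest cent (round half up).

€8,499.85

Stonemont, 1 January – 31 August 2001: 243 days → €302,000 × 2.6% × 243/365 = €5,227.4959
The Shire of Ivydale, 1 September – 1 November 2001: 62 days → €302,000 × 4.25% × 62/365 = €2,180.1918
Ivyshore Shire, 2 November – 31 December 2001: 60 days → €302,000 × 2.2% × 60/365 = €1,092.1644
Total = €8,499.8521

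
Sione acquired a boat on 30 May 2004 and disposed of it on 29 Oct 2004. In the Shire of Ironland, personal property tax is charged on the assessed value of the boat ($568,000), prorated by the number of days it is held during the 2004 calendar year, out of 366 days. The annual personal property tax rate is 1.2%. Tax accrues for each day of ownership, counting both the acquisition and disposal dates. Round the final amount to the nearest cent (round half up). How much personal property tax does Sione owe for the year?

$2,849.31

Days held (30 May – 29 Oct 2004): 153 out of 366
Tax = $568,000 × 1.2% × 153/366 = $2,849.3115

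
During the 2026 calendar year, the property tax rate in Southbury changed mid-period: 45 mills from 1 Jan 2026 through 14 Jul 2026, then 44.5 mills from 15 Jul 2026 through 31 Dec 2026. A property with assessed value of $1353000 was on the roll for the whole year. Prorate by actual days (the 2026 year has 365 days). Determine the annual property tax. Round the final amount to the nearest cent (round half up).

$60569.92

1 Jan – 14 Jul 2026: 195 days at 45 mills → $1353000 × 4.5% × 195/365 = $32527.6027
15 Jul – 31 Dec 2026: 170 days at 44.5 mills → $1353000 × 4.45% × 170/365 = $28042.3151
Total = $60569.9178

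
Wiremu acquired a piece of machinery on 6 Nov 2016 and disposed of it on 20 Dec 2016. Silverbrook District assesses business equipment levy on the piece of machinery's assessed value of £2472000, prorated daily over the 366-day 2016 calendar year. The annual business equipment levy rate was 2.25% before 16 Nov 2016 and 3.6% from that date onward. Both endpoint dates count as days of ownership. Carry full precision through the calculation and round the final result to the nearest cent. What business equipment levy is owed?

6 Nov – 15 Nov 2016: 10 days at 2.25% → £2472000 × 2.25% × 10/366 = £1519.6721
16 Nov – 20 Dec 2016: 35 days at 3.6% → £2472000 × 3.6% × 35/366 = £8510.1639
Total = £10029.8361

£10029.84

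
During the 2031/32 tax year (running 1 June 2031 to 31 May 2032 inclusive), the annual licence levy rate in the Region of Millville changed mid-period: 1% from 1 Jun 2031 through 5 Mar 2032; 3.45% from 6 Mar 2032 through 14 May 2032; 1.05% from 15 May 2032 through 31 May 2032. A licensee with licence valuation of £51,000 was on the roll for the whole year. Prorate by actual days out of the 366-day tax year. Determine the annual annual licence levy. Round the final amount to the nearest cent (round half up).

1 Jun 2031 – 5 Mar 2032: 279 days at 1% → £51,000 × 1% × 279/366 = £388.7705
6 Mar – 14 May 2032: 70 days at 3.45% → £51,000 × 3.45% × 70/366 = £336.5164
15 May – 31 May 2032: 17 days at 1.05% → £51,000 × 1.05% × 17/366 = £24.8730
Total = £750.1598

£750.16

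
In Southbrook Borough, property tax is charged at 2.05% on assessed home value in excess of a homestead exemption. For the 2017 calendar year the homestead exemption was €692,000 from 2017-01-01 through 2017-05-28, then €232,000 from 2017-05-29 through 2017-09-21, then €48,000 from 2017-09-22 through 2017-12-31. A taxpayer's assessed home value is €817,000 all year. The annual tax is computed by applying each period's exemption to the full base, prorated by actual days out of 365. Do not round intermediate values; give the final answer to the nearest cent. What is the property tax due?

€9,212.59

2017-01-01 to 2017-05-28: 148 days, exemption €692,000 → (€817,000 − €692,000) × 2.05% × 148/365 = €1,039.0411
2017-05-29 to 2017-09-21: 116 days, exemption €232,000 → (€817,000 − €232,000) × 2.05% × 116/365 = €3,811.3151
2017-09-22 to 2017-12-31: 101 days, exemption €48,000 → (€817,000 − €48,000) × 2.05% × 101/365 = €4,362.2315
Total = €9,212.5877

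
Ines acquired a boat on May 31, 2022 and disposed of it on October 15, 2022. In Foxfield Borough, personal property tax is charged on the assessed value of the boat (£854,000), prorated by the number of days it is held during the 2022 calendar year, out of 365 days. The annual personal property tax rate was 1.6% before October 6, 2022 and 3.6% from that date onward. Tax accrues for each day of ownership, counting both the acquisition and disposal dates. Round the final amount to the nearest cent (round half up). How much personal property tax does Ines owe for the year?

May 31 – October 5, 2022: 128 days at 1.6% → £854,000 × 1.6% × 128/365 = £4,791.7589
October 6 – October 15, 2022: 10 days at 3.6% → £854,000 × 3.6% × 10/365 = £842.3014
Total = £5,634.0603

£5,634.06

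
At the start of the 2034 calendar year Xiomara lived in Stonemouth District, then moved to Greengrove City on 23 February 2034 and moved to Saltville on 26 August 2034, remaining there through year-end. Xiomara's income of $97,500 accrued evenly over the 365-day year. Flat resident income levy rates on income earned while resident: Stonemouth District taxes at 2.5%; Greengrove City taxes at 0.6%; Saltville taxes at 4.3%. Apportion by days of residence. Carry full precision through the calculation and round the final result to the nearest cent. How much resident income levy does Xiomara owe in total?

$2,119.09

Stonemouth District, 1 January – 22 February 2034: 53 days → $97,500 × 2.5% × 53/365 = $353.9384
Greengrove City, 23 February – 25 August 2034: 184 days → $97,500 × 0.6% × 184/365 = $294.9041
Saltville, 26 August – 31 December 2034: 128 days → $97,500 × 4.3% × 128/365 = $1,470.2466
Total = $2,119.0890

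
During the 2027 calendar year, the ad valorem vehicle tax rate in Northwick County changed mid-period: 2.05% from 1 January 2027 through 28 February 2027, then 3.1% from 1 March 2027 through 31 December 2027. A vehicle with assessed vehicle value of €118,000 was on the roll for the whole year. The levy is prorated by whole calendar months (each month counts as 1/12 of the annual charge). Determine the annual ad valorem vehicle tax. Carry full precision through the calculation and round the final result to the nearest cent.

1 January – 28 February 2027: 2 months at 2.05% → €118,000 × 2.05% × 2/12 = €403.1667
1 March – 31 December 2027: 10 months at 3.1% → €118,000 × 3.1% × 10/12 = €3,048.3333
Total = €3,451.5000

€3,451.50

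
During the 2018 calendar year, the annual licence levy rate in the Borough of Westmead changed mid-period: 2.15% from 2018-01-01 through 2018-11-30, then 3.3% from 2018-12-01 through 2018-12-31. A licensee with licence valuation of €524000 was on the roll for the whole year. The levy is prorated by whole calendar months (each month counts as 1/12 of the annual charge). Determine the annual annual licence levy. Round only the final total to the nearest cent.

2018-01-01 to 2018-11-30: 11 months at 2.15% → €524000 × 2.15% × 11/12 = €10327.1667
2018-12-01 to 2018-12-31: 1 month at 3.3% → €524000 × 3.3% × 1/12 = €1441.0000
Total = €11768.1667

€11768.17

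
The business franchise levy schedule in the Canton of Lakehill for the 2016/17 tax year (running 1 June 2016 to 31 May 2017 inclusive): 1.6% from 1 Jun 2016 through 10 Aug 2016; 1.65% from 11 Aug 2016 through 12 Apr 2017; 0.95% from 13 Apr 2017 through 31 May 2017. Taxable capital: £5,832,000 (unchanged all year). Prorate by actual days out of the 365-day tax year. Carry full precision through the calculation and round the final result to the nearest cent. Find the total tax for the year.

£90,180.30

1 Jun – 10 Aug 2016: 71 days at 1.6% → £5,832,000 × 1.6% × 71/365 = £18,151.1014
11 Aug 2016 – 12 Apr 2017: 245 days at 1.65% → £5,832,000 × 1.65% × 245/365 = £64,591.3973
13 Apr – 31 May 2017: 49 days at 0.95% → £5,832,000 × 0.95% × 49/365 = £7,437.7973
Total = £90,180.2959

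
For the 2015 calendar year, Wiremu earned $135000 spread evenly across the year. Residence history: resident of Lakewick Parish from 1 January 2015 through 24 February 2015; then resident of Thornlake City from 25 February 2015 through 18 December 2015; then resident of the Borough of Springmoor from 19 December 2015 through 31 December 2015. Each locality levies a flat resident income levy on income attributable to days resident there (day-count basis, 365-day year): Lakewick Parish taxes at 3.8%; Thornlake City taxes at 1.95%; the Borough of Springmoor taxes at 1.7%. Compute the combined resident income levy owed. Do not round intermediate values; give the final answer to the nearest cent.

Lakewick Parish, 1 January – 24 February 2015: 55 days → $135000 × 3.8% × 55/365 = $773.0137
Thornlake City, 25 February – 18 December 2015: 297 days → $135000 × 1.95% × 297/365 = $2142.0616
The Borough of Springmoor, 19 December – 31 December 2015: 13 days → $135000 × 1.7% × 13/365 = $81.7397
Total = $2996.8151

$2996.82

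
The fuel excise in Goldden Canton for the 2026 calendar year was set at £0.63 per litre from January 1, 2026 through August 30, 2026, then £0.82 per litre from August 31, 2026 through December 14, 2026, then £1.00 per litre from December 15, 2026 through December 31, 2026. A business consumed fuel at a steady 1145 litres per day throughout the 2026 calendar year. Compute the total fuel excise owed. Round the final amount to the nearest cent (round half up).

£293555.10

January 1 – August 30, 2026: 242 days × 1145 litres/day = 277,090 litres at £0.63/litre → £174566.70
August 31 – December 14, 2026: 106 days × 1145 litres/day = 121,370 litres at £0.82/litre → £99523.40
December 15 – December 31, 2026: 17 days × 1145 litres/day = 19,465 litres at £1.00/litre → £19465.00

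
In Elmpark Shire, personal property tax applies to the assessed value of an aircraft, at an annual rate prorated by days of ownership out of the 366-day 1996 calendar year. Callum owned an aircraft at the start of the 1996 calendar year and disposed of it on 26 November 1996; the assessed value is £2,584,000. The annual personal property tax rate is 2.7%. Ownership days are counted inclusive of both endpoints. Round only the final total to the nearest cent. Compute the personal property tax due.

Days held (1 January – 26 November 1996): 331 out of 366
Tax = £2,584,000 × 2.7% × 331/366 = £63,096.1967

£63,096.20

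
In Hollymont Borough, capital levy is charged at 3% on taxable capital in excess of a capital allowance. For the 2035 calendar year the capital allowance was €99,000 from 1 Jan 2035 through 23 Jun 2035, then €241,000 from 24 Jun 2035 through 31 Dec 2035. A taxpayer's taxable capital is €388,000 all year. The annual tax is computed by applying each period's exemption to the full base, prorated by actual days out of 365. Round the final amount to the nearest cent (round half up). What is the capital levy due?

€6,440.79

1 Jan – 23 Jun 2035: 174 days, exemption €99,000 → (€388,000 − €99,000) × 3% × 174/365 = €4,133.0959
24 Jun – 31 Dec 2035: 191 days, exemption €241,000 → (€388,000 − €241,000) × 3% × 191/365 = €2,307.6986
Total = €6,440.7945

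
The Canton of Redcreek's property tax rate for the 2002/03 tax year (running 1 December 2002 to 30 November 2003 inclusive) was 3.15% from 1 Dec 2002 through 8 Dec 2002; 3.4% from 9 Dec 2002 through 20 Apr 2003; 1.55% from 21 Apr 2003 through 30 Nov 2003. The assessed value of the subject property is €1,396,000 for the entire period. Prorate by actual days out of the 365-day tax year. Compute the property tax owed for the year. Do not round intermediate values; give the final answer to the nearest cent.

€31,538.13

1 Dec – 8 Dec 2002: 8 days at 3.15% → €1,396,000 × 3.15% × 8/365 = €963.8137
9 Dec 2002 – 20 Apr 2003: 133 days at 3.4% → €1,396,000 × 3.4% × 133/365 = €17,295.1014
21 Apr – 30 Nov 2003: 224 days at 1.55% → €1,396,000 × 1.55% × 224/365 = €13,279.2110
Total = €31,538.1260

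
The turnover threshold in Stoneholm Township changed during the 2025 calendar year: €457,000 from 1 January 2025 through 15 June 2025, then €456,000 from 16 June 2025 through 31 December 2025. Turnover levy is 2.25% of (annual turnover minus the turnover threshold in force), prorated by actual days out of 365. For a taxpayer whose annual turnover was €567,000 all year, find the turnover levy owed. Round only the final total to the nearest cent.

1 January – 15 June 2025: 166 days, exemption €457,000 → (€567,000 − €457,000) × 2.25% × 166/365 = €1,125.6164
16 June – 31 December 2025: 199 days, exemption €456,000 → (€567,000 − €456,000) × 2.25% × 199/365 = €1,361.6507
Total = €2,487.2671

€2,487.27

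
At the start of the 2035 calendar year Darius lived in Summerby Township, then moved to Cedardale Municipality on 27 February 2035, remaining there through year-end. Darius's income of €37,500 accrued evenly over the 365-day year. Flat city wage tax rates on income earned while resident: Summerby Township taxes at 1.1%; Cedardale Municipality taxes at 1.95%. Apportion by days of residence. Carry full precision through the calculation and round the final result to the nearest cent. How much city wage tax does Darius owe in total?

Summerby Township, 1 January – 26 February 2035: 57 days → €37,500 × 1.1% × 57/365 = €64.4178
Cedardale Municipality, 27 February – 31 December 2035: 308 days → €37,500 × 1.95% × 308/365 = €617.0548
Total = €681.4726

€681.47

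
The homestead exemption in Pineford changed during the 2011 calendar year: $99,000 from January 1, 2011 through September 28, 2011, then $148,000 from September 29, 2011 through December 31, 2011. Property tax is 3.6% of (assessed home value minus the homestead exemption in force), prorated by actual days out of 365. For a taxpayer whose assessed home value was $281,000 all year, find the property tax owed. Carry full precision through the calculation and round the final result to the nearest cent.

January 1 – September 28, 2011: 271 days, exemption $99,000 → ($281,000 − $99,000) × 3.6% × 271/365 = $4,864.6356
September 29 – December 31, 2011: 94 days, exemption $148,000 → ($281,000 − $148,000) × 3.6% × 94/365 = $1,233.0740
Total = $6,097.7096

$6,097.71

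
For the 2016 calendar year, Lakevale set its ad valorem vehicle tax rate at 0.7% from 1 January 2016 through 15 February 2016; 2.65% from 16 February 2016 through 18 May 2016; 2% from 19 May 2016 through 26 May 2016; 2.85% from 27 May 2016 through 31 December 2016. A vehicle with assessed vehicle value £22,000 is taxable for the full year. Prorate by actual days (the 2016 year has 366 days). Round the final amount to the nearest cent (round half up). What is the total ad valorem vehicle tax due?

1 January – 15 February 2016: 46 days at 0.7% → £22,000 × 0.7% × 46/366 = £19.3552
16 February – 18 May 2016: 93 days at 2.65% → £22,000 × 2.65% × 93/366 = £148.1393
19 May – 26 May 2016: 8 days at 2% → £22,000 × 2% × 8/366 = £9.6175
27 May – 31 December 2016: 219 days at 2.85% → £22,000 × 2.85% × 219/366 = £375.1721
Total = £552.2842

£552.28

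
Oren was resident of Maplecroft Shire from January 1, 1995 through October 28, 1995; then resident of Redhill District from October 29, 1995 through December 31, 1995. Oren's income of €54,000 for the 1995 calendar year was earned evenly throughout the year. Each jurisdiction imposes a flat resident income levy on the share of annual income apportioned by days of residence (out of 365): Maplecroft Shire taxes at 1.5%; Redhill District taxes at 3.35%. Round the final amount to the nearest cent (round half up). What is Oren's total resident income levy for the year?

Maplecroft Shire, January 1 – October 28, 1995: 301 days → €54,000 × 1.5% × 301/365 = €667.9726
Redhill District, October 29 – December 31, 1995: 64 days → €54,000 × 3.35% × 64/365 = €317.1945
Total = €985.1671

€985.17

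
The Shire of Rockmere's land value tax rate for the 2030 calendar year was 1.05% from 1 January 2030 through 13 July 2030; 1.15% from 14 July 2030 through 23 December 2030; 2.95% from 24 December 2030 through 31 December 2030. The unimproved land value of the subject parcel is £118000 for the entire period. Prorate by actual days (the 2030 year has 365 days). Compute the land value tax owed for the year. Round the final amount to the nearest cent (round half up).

1 January – 13 July 2030: 194 days at 1.05% → £118000 × 1.05% × 194/365 = £658.5370
14 July – 23 December 2030: 163 days at 1.15% → £118000 × 1.15% × 163/365 = £606.0027
24 December – 31 December 2030: 8 days at 2.95% → £118000 × 2.95% × 8/365 = £76.2959
Total = £1340.8356

£1340.84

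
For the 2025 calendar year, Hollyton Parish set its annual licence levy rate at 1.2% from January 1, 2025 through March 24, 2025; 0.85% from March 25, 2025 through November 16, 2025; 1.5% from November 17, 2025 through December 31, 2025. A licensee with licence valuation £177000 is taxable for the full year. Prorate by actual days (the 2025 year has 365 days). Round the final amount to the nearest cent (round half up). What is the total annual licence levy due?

£1787.22

January 1 – March 24, 2025: 83 days at 1.2% → £177000 × 1.2% × 83/365 = £482.9918
March 25 – November 16, 2025: 237 days at 0.85% → £177000 × 0.85% × 237/365 = £976.8945
November 17 – December 31, 2025: 45 days at 1.5% → £177000 × 1.5% × 45/365 = £327.3288
Total = £1787.2151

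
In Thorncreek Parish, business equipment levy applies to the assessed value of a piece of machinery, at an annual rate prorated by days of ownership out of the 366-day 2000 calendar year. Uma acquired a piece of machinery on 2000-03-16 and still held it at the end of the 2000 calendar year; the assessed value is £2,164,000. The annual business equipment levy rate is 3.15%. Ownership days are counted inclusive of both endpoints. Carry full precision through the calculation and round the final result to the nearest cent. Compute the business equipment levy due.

£54,197.56

Days held (2000-03-16 to 2000-12-31): 291 out of 366
Tax = £2,164,000 × 3.15% × 291/366 = £54,197.5574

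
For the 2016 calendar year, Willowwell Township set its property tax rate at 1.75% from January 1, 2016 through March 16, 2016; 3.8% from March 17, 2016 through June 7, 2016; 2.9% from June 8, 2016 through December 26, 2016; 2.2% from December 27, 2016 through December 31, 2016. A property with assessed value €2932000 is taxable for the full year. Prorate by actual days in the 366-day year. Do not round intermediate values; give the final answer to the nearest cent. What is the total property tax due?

January 1 – March 16, 2016: 76 days at 1.75% → €2932000 × 1.75% × 76/366 = €10654.5355
March 17 – June 7, 2016: 83 days at 3.8% → €2932000 × 3.8% × 83/366 = €25266.4699
June 8 – December 26, 2016: 202 days at 2.9% → €2932000 × 2.9% × 202/366 = €46928.0219
December 27 – December 31, 2016: 5 days at 2.2% → €2932000 × 2.2% × 5/366 = €881.2022
Total = €83730.2295

€83730.23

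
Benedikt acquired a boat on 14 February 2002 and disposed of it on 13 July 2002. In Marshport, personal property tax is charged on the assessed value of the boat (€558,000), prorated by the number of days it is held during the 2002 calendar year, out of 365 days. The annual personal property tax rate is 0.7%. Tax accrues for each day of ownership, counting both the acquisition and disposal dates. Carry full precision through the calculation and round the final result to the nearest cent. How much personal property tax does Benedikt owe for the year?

Days held (14 February – 13 July 2002): 150 out of 365
Tax = €558,000 × 0.7% × 150/365 = €1,605.2055

€1,605.21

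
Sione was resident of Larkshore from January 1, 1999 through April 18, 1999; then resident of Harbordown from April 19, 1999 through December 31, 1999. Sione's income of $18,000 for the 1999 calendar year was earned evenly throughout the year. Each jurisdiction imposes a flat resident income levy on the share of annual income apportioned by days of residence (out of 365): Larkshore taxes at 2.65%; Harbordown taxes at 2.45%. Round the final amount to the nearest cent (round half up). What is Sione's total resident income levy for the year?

$451.65

Larkshore, January 1 – April 18, 1999: 108 days → $18,000 × 2.65% × 108/365 = $141.1397
Harbordown, April 19 – December 31, 1999: 257 days → $18,000 × 2.45% × 257/365 = $310.5123
Total = $451.6521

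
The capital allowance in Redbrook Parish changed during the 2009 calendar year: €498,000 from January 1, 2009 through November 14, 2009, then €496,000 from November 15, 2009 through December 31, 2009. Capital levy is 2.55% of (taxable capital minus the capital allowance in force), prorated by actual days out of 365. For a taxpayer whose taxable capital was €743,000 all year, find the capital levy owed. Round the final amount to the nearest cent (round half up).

January 1 – November 14, 2009: 318 days, exemption €498,000 → (€743,000 − €498,000) × 2.55% × 318/365 = €5,443.0274
November 15 – December 31, 2009: 47 days, exemption €496,000 → (€743,000 − €496,000) × 2.55% × 47/365 = €811.0397
Total = €6,254.0671

€6,254.07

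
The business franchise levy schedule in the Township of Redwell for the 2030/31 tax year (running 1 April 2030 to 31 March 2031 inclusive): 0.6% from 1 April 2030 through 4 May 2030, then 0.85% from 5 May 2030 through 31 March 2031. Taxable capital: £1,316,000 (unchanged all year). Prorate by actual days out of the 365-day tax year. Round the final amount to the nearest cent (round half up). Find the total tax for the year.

£10,879.53

1 April – 4 May 2030: 34 days at 0.6% → £1,316,000 × 0.6% × 34/365 = £735.5178
5 May 2030 – 31 March 2031: 331 days at 0.85% → £1,316,000 × 0.85% × 331/365 = £10,144.0164
Total = £10,879.5342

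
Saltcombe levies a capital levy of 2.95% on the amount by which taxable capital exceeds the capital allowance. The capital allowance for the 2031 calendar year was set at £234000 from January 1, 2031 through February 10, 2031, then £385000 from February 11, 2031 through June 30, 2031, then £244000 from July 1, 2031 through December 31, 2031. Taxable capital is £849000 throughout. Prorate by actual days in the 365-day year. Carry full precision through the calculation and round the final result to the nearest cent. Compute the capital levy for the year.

£16285.21

January 1 – February 10, 2031: 41 days, exemption £234000 → (£849000 − £234000) × 2.95% × 41/365 = £2037.9247
February 11 – June 30, 2031: 140 days, exemption £385000 → (£849000 − £385000) × 2.95% × 140/365 = £5250.1918
July 1 – December 31, 2031: 184 days, exemption £244000 → (£849000 − £244000) × 2.95% × 184/365 = £8997.0959
Total = £16285.2123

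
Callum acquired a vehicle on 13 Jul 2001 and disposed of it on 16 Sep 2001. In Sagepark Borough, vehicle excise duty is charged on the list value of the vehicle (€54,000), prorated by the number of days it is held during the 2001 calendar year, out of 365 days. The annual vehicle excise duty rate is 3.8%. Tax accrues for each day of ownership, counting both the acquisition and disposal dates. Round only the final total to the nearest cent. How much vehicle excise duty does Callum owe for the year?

€371.05

Days held (13 Jul – 16 Sep 2001): 66 out of 365
Tax = €54,000 × 3.8% × 66/365 = €371.0466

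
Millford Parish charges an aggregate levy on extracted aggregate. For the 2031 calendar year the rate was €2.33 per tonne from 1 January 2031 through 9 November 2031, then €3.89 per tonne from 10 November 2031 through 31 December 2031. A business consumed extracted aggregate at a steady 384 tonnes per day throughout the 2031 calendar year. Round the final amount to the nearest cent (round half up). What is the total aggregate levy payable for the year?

€357,722.88

1 January – 9 November 2031: 313 days × 384 tonnes/day = 120,192 tonnes at €2.33/tonne → €280,047.36
10 November – 31 December 2031: 52 days × 384 tonnes/day = 19,968 tonnes at €3.89/tonne → €77,675.52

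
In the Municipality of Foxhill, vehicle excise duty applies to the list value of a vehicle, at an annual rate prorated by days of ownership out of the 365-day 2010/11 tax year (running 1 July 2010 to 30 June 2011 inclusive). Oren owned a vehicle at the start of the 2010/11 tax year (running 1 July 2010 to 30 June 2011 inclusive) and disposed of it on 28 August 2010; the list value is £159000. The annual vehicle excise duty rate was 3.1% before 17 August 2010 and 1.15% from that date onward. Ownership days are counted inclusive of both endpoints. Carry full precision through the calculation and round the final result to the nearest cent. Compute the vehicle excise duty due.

1 July – 16 August 2010: 47 days at 3.1% → £159000 × 3.1% × 47/365 = £634.6932
17 August – 28 August 2010: 12 days at 1.15% → £159000 × 1.15% × 12/365 = £60.1151
Total = £694.8082

£694.81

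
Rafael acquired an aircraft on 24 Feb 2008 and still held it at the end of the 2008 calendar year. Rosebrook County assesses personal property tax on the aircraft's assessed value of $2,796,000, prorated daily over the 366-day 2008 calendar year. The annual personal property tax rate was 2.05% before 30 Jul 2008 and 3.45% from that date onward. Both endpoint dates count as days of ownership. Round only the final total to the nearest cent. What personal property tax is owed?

$65,438.62

24 Feb – 29 Jul 2008: 157 days at 2.05% → $2,796,000 × 2.05% × 157/366 = $24,587.2295
30 Jul – 31 Dec 2008: 155 days at 3.45% → $2,796,000 × 3.45% × 155/366 = $40,851.3934
Total = $65,438.6230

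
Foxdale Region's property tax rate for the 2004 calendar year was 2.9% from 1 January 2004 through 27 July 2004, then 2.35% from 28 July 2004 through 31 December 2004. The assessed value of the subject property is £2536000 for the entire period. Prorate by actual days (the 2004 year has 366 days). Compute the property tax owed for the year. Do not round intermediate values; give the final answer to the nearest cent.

£67560.84

1 January – 27 July 2004: 209 days at 2.9% → £2536000 × 2.9% × 209/366 = £41996.4372
28 July – 31 December 2004: 157 days at 2.35% → £2536000 × 2.35% × 157/366 = £25564.4044
Total = £67560.8415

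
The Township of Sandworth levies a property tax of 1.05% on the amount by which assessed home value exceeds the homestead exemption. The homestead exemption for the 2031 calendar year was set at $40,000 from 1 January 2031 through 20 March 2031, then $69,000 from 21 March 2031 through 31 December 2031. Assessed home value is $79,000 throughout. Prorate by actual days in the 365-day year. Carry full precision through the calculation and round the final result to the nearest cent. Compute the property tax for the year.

1 January – 20 March 2031: 79 days, exemption $40,000 → ($79,000 − $40,000) × 1.05% × 79/365 = $88.6315
21 March – 31 December 2031: 286 days, exemption $69,000 → ($79,000 − $69,000) × 1.05% × 286/365 = $82.2740
Total = $170.9055

$170.91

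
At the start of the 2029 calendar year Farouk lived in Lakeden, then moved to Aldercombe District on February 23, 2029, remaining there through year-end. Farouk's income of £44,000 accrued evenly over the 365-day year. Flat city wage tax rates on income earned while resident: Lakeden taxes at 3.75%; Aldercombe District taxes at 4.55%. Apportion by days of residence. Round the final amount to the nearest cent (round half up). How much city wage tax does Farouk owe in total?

£1,950.89

Lakeden, January 1 – February 22, 2029: 53 days → £44,000 × 3.75% × 53/365 = £239.5890
Aldercombe District, February 23 – December 31, 2029: 312 days → £44,000 × 4.55% × 312/365 = £1,711.2986
Total = £1,950.8877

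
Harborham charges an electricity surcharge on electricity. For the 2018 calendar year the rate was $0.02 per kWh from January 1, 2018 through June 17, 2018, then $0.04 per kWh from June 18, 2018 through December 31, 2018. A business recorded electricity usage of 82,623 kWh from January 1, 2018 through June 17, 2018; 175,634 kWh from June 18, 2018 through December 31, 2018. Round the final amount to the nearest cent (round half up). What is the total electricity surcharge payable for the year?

$8,677.82

January 1 – June 17, 2018: 82,623 kWh at $0.02/kWh → $1,652.46
June 18 – December 31, 2018: 175,634 kWh at $0.04/kWh → $7,025.36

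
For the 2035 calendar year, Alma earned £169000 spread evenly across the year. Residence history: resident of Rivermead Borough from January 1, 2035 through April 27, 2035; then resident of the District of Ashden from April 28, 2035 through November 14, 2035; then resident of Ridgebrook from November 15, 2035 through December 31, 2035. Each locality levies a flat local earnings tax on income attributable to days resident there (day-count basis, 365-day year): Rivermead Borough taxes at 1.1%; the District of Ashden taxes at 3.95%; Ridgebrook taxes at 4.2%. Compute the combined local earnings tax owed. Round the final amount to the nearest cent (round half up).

£5185.98

Rivermead Borough, January 1 – April 27, 2035: 117 days → £169000 × 1.1% × 117/365 = £595.8986
The District of Ashden, April 28 – November 14, 2035: 201 days → £169000 × 3.95% × 201/365 = £3676.0973
Ridgebrook, November 15 – December 31, 2035: 47 days → £169000 × 4.2% × 47/365 = £913.9890
Total = £5185.9849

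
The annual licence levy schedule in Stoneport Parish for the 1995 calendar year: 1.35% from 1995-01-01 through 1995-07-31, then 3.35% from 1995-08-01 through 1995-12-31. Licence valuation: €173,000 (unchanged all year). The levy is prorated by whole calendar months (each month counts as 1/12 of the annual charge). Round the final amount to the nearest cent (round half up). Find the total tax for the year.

€3,777.17

1995-01-01 to 1995-07-31: 7 months at 1.35% → €173,000 × 1.35% × 7/12 = €1,362.3750
1995-08-01 to 1995-12-31: 5 months at 3.35% → €173,000 × 3.35% × 5/12 = €2,414.7917
Total = €3,777.1667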